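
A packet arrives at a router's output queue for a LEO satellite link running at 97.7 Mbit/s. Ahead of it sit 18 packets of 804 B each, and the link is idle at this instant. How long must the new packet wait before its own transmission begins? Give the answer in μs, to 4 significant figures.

1185 μs

Each queued packet: L/R = 6432/97700000 = 65.8342 μs.
18 queued → 1185.02 μs.
Queuing delay = 1185 μs.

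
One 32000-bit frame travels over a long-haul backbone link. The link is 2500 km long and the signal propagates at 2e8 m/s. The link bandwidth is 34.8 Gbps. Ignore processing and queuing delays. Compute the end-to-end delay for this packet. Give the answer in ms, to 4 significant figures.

12.50 ms

Transmission delay = L/R = 32000 / 34800000000 = 0.00091954 ms.
Propagation delay = d/s = 2500000 m / 200000000 m/s = 12.5 ms.
Total = 12.50 ms.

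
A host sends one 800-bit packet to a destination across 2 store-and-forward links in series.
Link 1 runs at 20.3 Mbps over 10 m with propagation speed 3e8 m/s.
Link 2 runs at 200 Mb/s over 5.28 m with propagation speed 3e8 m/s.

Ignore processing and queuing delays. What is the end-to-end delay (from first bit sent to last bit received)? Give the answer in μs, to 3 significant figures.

Transmission delays (L/R per hop): 39.4089, 4 μs; sum = 43.4089 μs.
Propagation delays (d/s per hop): 0.0333333, 0.0176 μs; sum = 0.0509333 μs.
End-to-end = 43.5 μs.

43.5 μs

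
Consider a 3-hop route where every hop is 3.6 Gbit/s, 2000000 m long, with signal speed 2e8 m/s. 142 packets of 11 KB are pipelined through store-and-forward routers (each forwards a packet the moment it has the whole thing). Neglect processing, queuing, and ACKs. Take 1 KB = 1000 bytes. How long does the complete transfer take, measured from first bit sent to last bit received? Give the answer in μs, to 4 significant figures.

33520 μs

Per-hop transmission t_tx = L/R = 88000/3600000000 = 24.4444 μs.
Per-hop propagation t_prop = 2000000/200000000 = 10000 μs.
Pipeline fill: first packet needs 3·t_tx to clear all hops; remaining 141 packets each add one t_tx.
Total = (3+142-1)·t_tx + 3·t_prop = 144·24.4444 + 3·10000 = 33520 μs.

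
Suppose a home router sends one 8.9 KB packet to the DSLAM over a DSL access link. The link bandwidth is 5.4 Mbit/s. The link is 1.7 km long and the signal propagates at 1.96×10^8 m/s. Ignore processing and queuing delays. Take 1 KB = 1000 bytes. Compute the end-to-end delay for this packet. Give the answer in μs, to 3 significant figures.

L = 71200 bits.
Transmission delay = L/R = 71200 / 5400000 = 13185.2 μs.
Propagation delay = d/s = 1700 m / 196000000 m/s = 8.67347 μs.
Total = 13200 μs.

13200 μs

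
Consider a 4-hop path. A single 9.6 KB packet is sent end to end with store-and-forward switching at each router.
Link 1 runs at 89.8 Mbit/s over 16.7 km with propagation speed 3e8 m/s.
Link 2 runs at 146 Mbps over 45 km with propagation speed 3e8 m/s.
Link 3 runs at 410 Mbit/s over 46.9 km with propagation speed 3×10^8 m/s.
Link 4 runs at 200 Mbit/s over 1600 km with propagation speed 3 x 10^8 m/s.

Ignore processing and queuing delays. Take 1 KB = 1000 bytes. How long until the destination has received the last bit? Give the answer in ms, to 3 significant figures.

L = 76800 bits.
Transmission delays (L/R per hop): 0.855234, 0.526027, 0.187317, 0.384 ms; sum = 1.95258 ms.
Propagation delays (d/s per hop): 0.0556667, 0.15, 0.156333, 5.33333 ms; sum = 5.69533 ms.
End-to-end = 7.65 ms.

7.65 ms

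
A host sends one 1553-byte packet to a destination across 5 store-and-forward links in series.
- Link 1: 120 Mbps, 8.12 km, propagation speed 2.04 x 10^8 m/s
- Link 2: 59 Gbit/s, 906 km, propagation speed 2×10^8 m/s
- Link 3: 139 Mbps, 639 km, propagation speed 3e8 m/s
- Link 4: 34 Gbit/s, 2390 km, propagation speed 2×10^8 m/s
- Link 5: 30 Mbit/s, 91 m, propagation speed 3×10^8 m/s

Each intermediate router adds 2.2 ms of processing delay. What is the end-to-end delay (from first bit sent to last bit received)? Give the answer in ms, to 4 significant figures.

L = 1553 × 8 = 12424 bits.
Transmission delays (L/R per hop): 0.103533, 0.000210576, 0.0893813, 0.000365412, 0.414133 ms; sum = 0.607624 ms.
Propagation delays (d/s per hop): 0.0398039, 4.53, 2.13, 11.95, 0.000303333 ms; sum = 18.6501 ms.
Processing at 4 router(s): 4 × 2.2 ms = 8.8 ms.
End-to-end = 28.06 ms.

28.06 ms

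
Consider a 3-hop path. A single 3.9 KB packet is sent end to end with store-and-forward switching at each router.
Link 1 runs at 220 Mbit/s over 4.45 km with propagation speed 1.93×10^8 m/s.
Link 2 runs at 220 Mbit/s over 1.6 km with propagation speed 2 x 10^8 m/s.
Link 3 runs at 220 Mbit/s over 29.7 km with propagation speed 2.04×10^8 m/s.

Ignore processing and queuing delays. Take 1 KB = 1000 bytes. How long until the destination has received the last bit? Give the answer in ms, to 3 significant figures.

L = 31200 bits.
Transmission delay per hop = L/R = 31200/220000000 = 0.141818 ms; 3 hops → 0.425455 ms.
Propagation delays (d/s per hop): 0.023057, 0.008, 0.145588 ms; sum = 0.176645 ms.
End-to-end = 0.602 ms.

0.602 ms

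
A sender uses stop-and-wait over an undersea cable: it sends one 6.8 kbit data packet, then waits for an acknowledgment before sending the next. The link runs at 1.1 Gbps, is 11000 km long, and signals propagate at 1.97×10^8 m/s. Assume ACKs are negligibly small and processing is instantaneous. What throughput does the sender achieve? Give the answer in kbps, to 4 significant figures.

t_tx = L/R = 6800/1100000000 = 6.18182e-06 s.
t_prop = 11000000/197000000 = 0.0558376 s; RTT = 0.111675 s.
Cycle = t_tx + RTT = 0.111681 s.
Throughput = L / cycle = 6800 / 0.111681 = 60.89 kbps.

60.89 kbps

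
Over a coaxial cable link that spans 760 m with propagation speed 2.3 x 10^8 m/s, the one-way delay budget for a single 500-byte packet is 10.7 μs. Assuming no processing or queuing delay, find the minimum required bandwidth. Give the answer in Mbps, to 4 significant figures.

540.9 Mbps

L = 4000 bits.
Propagation delay = 760 / 2.3e+08 = 3.30435 μs.
Transmission budget = 10.7 − 3.30435 = 7.39565 μs.
R ≥ L / t_tx = 4000 bits / 7.39565e-06 s = 540.9 Mbps.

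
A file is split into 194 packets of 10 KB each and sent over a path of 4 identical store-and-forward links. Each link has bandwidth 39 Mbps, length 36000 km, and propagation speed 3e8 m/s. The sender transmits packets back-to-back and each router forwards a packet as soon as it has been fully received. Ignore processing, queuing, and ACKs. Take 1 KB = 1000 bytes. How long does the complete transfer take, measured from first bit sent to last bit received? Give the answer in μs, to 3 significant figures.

Per-hop transmission t_tx = L/R = 80000/39000000 = 2051.28 μs.
Per-hop propagation t_prop = 36000000/300000000 = 120000 μs.
Pipeline fill: first packet needs 4·t_tx to clear all hops; remaining 193 packets each add one t_tx.
Total = (4+194-1)·t_tx + 4·t_prop = 197·2051.28 + 4·120000 = 884000 μs.

884000 μs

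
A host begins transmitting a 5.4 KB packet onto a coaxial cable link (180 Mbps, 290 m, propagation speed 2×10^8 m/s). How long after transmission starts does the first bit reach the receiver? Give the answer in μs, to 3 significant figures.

1.45 μs

First bit experiences only propagation delay: d/s = 290/200000000 = 1.45 μs.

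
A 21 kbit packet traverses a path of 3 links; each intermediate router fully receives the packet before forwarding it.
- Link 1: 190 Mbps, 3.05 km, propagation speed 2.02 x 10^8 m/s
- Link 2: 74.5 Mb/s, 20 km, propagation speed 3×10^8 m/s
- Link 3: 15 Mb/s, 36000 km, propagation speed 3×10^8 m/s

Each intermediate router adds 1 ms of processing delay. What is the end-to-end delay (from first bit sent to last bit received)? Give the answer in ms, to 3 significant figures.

124 ms

L = 21000 bits.
Transmission delays (L/R per hop): 0.110526, 0.281879, 1.4 ms; sum = 1.79241 ms.
Propagation delays (d/s per hop): 0.015099, 0.0666667, 120 ms; sum = 120.082 ms.
Processing at 2 router(s): 2 × 1 ms = 2 ms.
End-to-end = 124 ms.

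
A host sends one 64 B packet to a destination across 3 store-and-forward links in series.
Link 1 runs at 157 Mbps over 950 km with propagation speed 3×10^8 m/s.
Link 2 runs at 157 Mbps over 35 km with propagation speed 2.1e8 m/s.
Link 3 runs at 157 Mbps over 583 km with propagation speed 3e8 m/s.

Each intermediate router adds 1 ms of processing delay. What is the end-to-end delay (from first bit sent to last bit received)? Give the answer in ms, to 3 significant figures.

L = 64 × 8 = 512 bits.
Transmission delay per hop = L/R = 512/157000000 = 0.00326115 ms; 3 hops → 0.00978344 ms.
Propagation delays (d/s per hop): 3.16667, 0.166667, 1.94333 ms; sum = 5.27667 ms.
Processing at 2 router(s): 2 × 1 ms = 2 ms.
End-to-end = 7.29 ms.

7.29 ms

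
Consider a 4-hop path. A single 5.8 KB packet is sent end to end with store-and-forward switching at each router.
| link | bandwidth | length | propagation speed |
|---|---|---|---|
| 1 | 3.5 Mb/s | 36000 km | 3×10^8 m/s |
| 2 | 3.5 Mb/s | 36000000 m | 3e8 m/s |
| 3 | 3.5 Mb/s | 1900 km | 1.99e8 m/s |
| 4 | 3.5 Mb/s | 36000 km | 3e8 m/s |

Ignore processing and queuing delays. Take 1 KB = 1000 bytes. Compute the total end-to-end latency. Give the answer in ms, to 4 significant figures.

L = 46400 bits.
Transmission delay per hop = L/R = 46400/3500000 = 13.2571 ms; 4 hops → 53.0286 ms.
Propagation delays (d/s per hop): 120, 120, 9.54774, 120 ms; sum = 369.548 ms.
End-to-end = 422.6 ms.

422.6 ms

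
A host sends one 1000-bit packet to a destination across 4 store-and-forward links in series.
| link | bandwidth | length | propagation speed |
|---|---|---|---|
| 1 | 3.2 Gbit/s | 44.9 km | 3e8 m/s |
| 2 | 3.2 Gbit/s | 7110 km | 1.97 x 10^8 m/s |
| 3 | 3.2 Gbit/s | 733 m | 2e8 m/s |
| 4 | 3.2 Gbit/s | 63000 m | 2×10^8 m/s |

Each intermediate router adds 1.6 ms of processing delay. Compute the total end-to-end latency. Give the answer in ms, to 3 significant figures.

Transmission delay per hop = L/R = 1000/3200000000 = 0.0003125 ms; 4 hops → 0.00125 ms.
Propagation delays (d/s per hop): 0.149667, 36.0914, 0.003665, 0.315 ms; sum = 36.5597 ms.
Processing at 3 router(s): 3 × 1.6 ms = 4.8 ms.
End-to-end = 41.4 ms.

41.4 ms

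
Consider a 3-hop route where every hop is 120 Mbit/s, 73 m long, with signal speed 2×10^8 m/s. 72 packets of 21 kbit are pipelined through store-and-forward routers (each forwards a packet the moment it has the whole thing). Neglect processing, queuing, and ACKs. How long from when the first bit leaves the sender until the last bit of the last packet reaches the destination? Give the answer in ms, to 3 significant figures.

13.0 ms

Per-hop transmission t_tx = L/R = 21000/120000000 = 0.175 ms.
Per-hop propagation t_prop = 73/200000000 = 0.000365 ms.
Pipeline fill: first packet needs 3·t_tx to clear all hops; remaining 71 packets each add one t_tx.
Total = (3+72-1)·t_tx + 3·t_prop = 74·0.175 + 3·0.000365 = 13.0 ms.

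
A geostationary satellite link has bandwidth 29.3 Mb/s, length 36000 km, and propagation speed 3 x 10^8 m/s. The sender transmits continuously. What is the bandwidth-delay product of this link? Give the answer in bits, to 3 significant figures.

3520000 bits

Propagation delay = 36000000 / 300000000 = 0.12 s.
BDP = R × t_prop = 29300000 × 0.12 = 3516000 bits.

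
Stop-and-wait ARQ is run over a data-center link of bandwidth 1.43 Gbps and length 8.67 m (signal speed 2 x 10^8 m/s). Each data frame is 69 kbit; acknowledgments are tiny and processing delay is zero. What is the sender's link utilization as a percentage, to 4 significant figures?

99.82 %

t_tx = L/R = 69000/1430000000 = 4.82517e-05 s.
t_prop = 8.67/200000000 = 4.335e-08 s; RTT = 8.67e-08 s.
Cycle = t_tx + RTT = 4.83384e-05 s.
Utilization = t_tx / cycle = 4.82517e-05/4.83384e-05 = 99.82 %.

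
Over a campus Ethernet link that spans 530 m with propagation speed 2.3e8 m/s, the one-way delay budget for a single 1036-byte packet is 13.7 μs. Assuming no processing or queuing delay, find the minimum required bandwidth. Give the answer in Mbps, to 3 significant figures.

727 Mbps

L = 8288 bits.
Propagation delay = 530 / 2.3e+08 = 2.30435 μs.
Transmission budget = 13.7 − 2.30435 = 11.3957 μs.
R ≥ L / t_tx = 8288 bits / 1.13957e-05 s = 727 Mbps.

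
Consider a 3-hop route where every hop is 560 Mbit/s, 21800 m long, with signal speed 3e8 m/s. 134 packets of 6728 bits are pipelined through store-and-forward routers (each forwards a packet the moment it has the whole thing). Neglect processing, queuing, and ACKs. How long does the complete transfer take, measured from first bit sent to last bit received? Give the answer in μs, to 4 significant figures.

Per-hop transmission t_tx = L/R = 6728/560000000 = 12.0143 μs.
Per-hop propagation t_prop = 21800/300000000 = 72.6667 μs.
Pipeline fill: first packet needs 3·t_tx to clear all hops; remaining 133 packets each add one t_tx.
Total = (3+134-1)·t_tx + 3·t_prop = 136·12.0143 + 3·72.6667 = 1852 μs.

1852 μs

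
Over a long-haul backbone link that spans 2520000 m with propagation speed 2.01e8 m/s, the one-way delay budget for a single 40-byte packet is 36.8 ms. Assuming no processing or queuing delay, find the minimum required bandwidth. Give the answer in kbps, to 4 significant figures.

L = 320 bits.
Propagation delay = 2520000 / 2.01e+08 = 12.5373 ms.
Transmission budget = 36.8 − 12.5373 = 24.2627 ms.
R ≥ L / t_tx = 320 bits / 0.0242627 s = 13.19 kbps.

13.19 kbps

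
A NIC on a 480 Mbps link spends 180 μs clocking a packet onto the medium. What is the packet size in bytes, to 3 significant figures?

L = R × t_tx = 480000000 b/s × 0.00018 s = 86400 bits.
In bytes: 86400 / 8 = 10800 bytes.

10800 bytes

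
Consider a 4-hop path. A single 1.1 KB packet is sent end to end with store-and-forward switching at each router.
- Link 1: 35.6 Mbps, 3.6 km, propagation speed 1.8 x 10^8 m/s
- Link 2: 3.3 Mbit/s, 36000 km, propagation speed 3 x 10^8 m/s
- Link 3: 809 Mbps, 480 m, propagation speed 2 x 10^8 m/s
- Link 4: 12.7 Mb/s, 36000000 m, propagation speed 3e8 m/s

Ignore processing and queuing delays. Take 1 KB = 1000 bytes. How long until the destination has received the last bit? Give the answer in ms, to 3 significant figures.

L = 8800 bits.
Transmission delays (L/R per hop): 0.247191, 2.66667, 0.0108776, 0.692913 ms; sum = 3.61765 ms.
Propagation delays (d/s per hop): 0.02, 120, 0.0024, 120 ms; sum = 240.022 ms.
End-to-end = 244 ms.

244 ms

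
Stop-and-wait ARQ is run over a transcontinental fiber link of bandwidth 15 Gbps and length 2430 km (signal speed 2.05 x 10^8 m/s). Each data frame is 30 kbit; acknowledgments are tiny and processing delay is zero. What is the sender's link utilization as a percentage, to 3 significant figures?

t_tx = L/R = 30000/15000000000 = 2e-06 s.
t_prop = 2430000/2.05e+08 = 0.0118537 s; RTT = 0.0237073 s.
Cycle = t_tx + RTT = 0.0237093 s.
Utilization = t_tx / cycle = 2e-06/0.0237093 = 0.00844 %.

0.00844 %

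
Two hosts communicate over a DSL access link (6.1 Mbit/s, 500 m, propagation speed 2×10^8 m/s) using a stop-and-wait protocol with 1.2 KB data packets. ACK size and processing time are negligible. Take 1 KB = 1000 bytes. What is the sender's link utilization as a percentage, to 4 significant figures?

t_tx = L/R = 9600/6100000 = 0.00157377 s.
t_prop = 500/200000000 = 2.5e-06 s; RTT = 5e-06 s.
Cycle = t_tx + RTT = 0.00157877 s.
Utilization = t_tx / cycle = 0.00157377/0.00157877 = 99.68 %.

99.68 %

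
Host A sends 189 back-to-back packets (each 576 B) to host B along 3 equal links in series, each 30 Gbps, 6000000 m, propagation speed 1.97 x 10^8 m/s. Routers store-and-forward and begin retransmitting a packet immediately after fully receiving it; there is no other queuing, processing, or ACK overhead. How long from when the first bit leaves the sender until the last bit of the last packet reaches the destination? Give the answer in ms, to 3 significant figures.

Per-hop transmission t_tx = L/R = 4608/30000000000 = 0.0001536 ms.
Per-hop propagation t_prop = 6000000/197000000 = 30.4569 ms.
Pipeline fill: first packet needs 3·t_tx to clear all hops; remaining 188 packets each add one t_tx.
Total = (3+189-1)·t_tx + 3·t_prop = 191·0.0001536 + 3·30.4569 = 91.4 ms.

91.4 ms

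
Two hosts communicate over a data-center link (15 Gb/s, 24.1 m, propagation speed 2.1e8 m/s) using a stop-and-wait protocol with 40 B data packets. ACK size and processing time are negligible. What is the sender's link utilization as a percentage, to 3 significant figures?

t_tx = L/R = 320/15000000000 = 2.13333e-08 s.
t_prop = 24.1/210000000 = 1.14762e-07 s; RTT = 2.29524e-07 s.
Cycle = t_tx + RTT = 2.50857e-07 s.
Utilization = t_tx / cycle = 2.13333e-08/2.50857e-07 = 8.50 %.

8.50 %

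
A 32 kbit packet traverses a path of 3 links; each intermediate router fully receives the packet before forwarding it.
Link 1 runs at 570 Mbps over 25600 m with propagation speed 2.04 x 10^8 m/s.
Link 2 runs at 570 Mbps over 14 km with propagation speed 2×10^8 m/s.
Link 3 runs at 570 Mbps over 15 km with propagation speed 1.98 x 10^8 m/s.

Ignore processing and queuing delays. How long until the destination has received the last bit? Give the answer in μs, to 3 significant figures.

L = 32000 bits.
Transmission delay per hop = L/R = 32000/570000000 = 56.1404 μs; 3 hops → 168.421 μs.
Propagation delays (d/s per hop): 125.49, 70, 75.7576 μs; sum = 271.248 μs.
End-to-end = 440 μs.

440 μs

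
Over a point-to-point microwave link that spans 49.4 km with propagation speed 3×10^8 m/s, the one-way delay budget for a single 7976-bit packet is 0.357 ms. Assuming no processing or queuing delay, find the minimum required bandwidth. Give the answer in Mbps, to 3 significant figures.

Propagation delay = 49400 / 300000000 = 0.164667 ms.
Transmission budget = 0.357 − 0.164667 = 0.192333 ms.
R ≥ L / t_tx = 7976 bits / 0.000192333 s = 41.5 Mbps.

41.5 Mbps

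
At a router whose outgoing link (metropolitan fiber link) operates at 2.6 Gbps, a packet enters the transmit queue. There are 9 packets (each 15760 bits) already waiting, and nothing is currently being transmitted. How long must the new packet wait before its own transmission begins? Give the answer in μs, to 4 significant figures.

Each queued packet: L/R = 15760/2600000000 = 6.06154 μs.
9 queued → 54.5538 μs.
Queuing delay = 54.55 μs.

54.55 μs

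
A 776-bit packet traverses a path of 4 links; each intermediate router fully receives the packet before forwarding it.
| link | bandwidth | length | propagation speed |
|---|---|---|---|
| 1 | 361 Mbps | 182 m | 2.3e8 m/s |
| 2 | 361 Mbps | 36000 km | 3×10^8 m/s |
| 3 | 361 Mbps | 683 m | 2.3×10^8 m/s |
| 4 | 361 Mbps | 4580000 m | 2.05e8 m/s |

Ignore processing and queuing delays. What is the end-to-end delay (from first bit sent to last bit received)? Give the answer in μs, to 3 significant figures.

142000 μs

Transmission delay per hop = L/R = 776/361000000 = 2.14958 μs; 4 hops → 8.59834 μs.
Propagation delays (d/s per hop): 0.791304, 120000, 2.96957, 22341.5 μs; sum = 142345 μs.
End-to-end = 142000 μs.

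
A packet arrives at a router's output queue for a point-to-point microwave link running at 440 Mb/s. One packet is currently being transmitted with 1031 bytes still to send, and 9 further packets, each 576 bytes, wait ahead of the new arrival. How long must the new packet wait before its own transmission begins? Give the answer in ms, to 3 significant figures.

0.113 ms

Each queued packet: L/R = 4608/440000000 = 0.0104727 ms.
9 queued → 0.0942545 ms.
Plus remaining 8248 bits of current packet: 0.0187455 ms.
Queuing delay = 0.113 ms.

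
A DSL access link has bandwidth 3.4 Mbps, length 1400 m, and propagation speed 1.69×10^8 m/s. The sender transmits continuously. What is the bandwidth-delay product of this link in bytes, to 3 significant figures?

Propagation delay = 1400 / 169000000 = 8.28402e-06 s.
BDP = R × t_prop = 3400000 × 8.28402e-06 = 28.1657 bits.
In bytes: 28.1657/8 = 3.52 bytes.

3.52 bytes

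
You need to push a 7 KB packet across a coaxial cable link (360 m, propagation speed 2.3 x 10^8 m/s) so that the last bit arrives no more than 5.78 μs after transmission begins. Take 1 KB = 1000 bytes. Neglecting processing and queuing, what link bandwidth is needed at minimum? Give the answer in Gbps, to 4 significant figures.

L = 56000 bits.
Propagation delay = 360 / 2.3e+08 = 1.56522 μs.
Transmission budget = 5.78 − 1.56522 = 4.21478 μs.
R ≥ L / t_tx = 56000 bits / 4.21478e-06 s = 13.29 Gbps.

13.29 Gbps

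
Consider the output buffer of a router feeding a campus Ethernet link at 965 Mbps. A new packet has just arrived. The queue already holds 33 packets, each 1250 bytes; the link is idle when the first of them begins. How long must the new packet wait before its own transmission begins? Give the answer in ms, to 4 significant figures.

Each queued packet: L/R = 10000/965000000 = 0.0103627 ms.
33 queued → 0.341969 ms.
Queuing delay = 0.3420 ms.

0.3420 ms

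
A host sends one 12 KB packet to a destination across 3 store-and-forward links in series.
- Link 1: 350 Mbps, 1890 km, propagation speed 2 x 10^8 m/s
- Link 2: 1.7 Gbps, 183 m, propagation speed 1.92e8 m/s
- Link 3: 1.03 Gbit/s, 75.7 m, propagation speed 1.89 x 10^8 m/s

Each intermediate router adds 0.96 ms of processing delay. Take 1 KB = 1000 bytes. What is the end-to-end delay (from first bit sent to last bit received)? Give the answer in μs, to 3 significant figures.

11800 μs

L = 96000 bits.
Transmission delays (L/R per hop): 274.286, 56.4706, 93.2039 μs; sum = 423.96 μs.
Propagation delays (d/s per hop): 9450, 0.953125, 0.400529 μs; sum = 9451.35 μs.
Processing at 2 router(s): 2 × 0.96 ms = 1920 μs.
End-to-end = 11800 μs.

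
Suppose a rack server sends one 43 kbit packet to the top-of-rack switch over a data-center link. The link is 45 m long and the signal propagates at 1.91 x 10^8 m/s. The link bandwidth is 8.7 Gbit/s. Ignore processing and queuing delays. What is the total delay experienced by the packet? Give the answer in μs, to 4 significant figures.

L = 43000 bits.
Transmission delay = L/R = 43000 / 8700000000 = 4.94253 μs.
Propagation delay = d/s = 45 m / 191000000 m/s = 0.235602 μs.
Total = 5.178 μs.

5.178 μs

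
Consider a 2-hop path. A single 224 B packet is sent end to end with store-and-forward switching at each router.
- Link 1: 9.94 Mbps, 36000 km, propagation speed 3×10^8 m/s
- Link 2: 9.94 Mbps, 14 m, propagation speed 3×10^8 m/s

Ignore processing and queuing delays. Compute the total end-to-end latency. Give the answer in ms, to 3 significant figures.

L = 224 × 8 = 1792 bits.
Transmission delay per hop = L/R = 1792/9940000 = 0.180282 ms; 2 hops → 0.360563 ms.
Propagation delays (d/s per hop): 120, 4.66667e-05 ms; sum = 120 ms.
End-to-end = 120 ms.

120 ms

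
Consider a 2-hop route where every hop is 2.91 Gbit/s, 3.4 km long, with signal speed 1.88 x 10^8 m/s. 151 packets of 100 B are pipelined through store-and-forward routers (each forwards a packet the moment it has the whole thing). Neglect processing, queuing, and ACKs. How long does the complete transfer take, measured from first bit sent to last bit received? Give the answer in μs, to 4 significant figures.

Per-hop transmission t_tx = L/R = 800/2910000000 = 0.274914 μs.
Per-hop propagation t_prop = 3400/188000000 = 18.0851 μs.
Pipeline fill: first packet needs 2·t_tx to clear all hops; remaining 150 packets each add one t_tx.
Total = (2+151-1)·t_tx + 2·t_prop = 152·0.274914 + 2·18.0851 = 77.96 μs.

77.96 μs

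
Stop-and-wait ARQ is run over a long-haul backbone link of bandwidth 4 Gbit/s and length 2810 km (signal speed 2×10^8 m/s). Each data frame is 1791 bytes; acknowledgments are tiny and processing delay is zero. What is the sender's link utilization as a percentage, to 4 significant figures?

0.01275 %

t_tx = L/R = 14328/4000000000 = 3.582e-06 s.
t_prop = 2810000/200000000 = 0.01405 s; RTT = 0.0281 s.
Cycle = t_tx + RTT = 0.0281036 s.
Utilization = t_tx / cycle = 3.582e-06/0.0281036 = 0.01275 %.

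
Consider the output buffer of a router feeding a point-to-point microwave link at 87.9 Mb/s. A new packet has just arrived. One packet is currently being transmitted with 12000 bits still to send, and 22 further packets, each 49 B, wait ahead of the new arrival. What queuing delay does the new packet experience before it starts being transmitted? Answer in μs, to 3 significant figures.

235 μs

Each queued packet: L/R = 392/87900000 = 4.45961 μs.
22 queued → 98.1115 μs.
Plus remaining 12000 bits of current packet: 136.519 μs.
Queuing delay = 235 μs.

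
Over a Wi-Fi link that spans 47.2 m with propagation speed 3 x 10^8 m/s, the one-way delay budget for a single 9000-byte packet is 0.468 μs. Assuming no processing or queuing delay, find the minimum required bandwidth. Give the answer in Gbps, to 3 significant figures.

L = 72000 bits.
Propagation delay = 47.2 / 300000000 = 0.157333 μs.
Transmission budget = 0.468 − 0.157333 = 0.310667 μs.
R ≥ L / t_tx = 72000 bits / 3.10667e-07 s = 232 Gbps.

232 Gbps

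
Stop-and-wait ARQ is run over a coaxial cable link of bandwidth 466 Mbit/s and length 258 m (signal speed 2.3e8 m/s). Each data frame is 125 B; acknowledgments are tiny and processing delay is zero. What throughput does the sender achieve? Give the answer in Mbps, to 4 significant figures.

227.8 Mbps

t_tx = L/R = 1000/466000000 = 2.14592e-06 s.
t_prop = 258/2.3e+08 = 1.12174e-06 s; RTT = 2.24348e-06 s.
Cycle = t_tx + RTT = 4.3894e-06 s.
Throughput = L / cycle = 1000 / 4.3894e-06 = 227.8 Mbps.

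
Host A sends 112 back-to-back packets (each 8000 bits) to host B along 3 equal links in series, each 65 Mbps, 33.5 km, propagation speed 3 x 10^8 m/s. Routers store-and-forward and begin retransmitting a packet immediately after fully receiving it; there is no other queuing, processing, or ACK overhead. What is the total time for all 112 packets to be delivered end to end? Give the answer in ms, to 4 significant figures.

Per-hop transmission t_tx = L/R = 8000/65000000 = 0.123077 ms.
Per-hop propagation t_prop = 33500/300000000 = 0.111667 ms.
Pipeline fill: first packet needs 3·t_tx to clear all hops; remaining 111 packets each add one t_tx.
Total = (3+112-1)·t_tx + 3·t_prop = 114·0.123077 + 3·0.111667 = 14.37 ms.

14.37 ms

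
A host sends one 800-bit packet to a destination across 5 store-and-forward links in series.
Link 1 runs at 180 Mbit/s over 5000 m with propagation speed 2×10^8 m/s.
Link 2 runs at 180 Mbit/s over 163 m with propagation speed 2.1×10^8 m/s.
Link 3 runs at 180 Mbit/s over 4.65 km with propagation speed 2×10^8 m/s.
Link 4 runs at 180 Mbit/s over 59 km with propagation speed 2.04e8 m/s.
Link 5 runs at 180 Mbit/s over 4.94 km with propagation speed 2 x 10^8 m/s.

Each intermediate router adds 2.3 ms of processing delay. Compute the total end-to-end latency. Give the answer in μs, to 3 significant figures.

9590 μs

Transmission delay per hop = L/R = 800/180000000 = 4.44444 μs; 5 hops → 22.2222 μs.
Propagation delays (d/s per hop): 25, 0.77619, 23.25, 289.216, 24.7 μs; sum = 362.942 μs.
Processing at 4 router(s): 4 × 2.3 ms = 9200 μs.
End-to-end = 9590 μs.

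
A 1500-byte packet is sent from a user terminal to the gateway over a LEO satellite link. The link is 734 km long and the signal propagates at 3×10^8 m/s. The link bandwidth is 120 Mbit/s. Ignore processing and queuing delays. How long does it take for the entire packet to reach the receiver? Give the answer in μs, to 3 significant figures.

L = 1500 × 8 = 12000 bits.
Transmission delay = L/R = 12000 / 120000000 = 100 μs.
Propagation delay = d/s = 734000 m / 300000000 m/s = 2446.67 μs.
Total = 2550 μs.

2550 μs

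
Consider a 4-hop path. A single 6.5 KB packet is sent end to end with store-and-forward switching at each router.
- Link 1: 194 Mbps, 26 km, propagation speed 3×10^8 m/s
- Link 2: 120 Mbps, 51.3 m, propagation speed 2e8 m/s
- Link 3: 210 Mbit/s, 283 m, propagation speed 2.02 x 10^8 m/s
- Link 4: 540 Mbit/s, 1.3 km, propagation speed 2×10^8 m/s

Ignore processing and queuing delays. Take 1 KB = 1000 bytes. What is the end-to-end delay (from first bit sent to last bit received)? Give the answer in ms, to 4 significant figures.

1.140 ms

L = 52000 bits.
Transmission delays (L/R per hop): 0.268041, 0.433333, 0.247619, 0.0962963 ms; sum = 1.04529 ms.
Propagation delays (d/s per hop): 0.0866667, 0.0002565, 0.00140099, 0.0065 ms; sum = 0.0948242 ms.
End-to-end = 1.140 ms.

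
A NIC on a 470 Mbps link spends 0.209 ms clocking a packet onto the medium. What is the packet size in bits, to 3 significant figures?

L = R × t_tx = 470000000 b/s × 0.000209 s = 98230 bits.

98200 bits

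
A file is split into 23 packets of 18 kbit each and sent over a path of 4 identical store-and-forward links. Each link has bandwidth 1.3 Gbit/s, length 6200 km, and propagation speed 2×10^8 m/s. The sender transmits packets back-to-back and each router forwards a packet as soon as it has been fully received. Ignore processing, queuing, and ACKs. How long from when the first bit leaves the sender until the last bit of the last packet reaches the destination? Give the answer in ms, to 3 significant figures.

124 ms

Per-hop transmission t_tx = L/R = 18000/1300000000 = 0.0138462 ms.
Per-hop propagation t_prop = 6200000/200000000 = 31 ms.
Pipeline fill: first packet needs 4·t_tx to clear all hops; remaining 22 packets each add one t_tx.
Total = (4+23-1)·t_tx + 4·t_prop = 26·0.0138462 + 4·31 = 124 ms.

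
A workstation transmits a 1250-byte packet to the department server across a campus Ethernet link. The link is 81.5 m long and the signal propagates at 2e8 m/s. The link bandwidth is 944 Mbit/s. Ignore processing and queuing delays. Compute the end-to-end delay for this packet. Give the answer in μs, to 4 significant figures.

L = 1250 × 8 = 10000 bits.
Transmission delay = L/R = 10000 / 944000000 = 10.5932 μs.
Propagation delay = d/s = 81.5 m / 200000000 m/s = 0.4075 μs.
Total = 11.00 μs.

11.00 μs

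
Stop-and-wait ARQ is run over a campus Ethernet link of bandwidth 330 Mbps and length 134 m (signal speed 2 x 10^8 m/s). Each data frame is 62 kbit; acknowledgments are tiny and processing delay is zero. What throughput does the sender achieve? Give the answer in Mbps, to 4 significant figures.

327.7 Mbps

t_tx = L/R = 62000/330000000 = 0.000187879 s.
t_prop = 134/200000000 = 6.7e-07 s; RTT = 1.34e-06 s.
Cycle = t_tx + RTT = 0.000189219 s.
Throughput = L / cycle = 62000 / 0.000189219 = 327.7 Mbps.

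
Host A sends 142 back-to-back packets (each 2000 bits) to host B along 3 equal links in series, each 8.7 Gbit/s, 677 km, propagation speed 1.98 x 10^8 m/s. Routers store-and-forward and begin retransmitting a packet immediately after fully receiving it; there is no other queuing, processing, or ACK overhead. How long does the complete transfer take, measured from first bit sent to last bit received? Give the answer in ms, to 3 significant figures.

Per-hop transmission t_tx = L/R = 2000/8700000000 = 0.000229885 ms.
Per-hop propagation t_prop = 677000/198000000 = 3.41919 ms.
Pipeline fill: first packet needs 3·t_tx to clear all hops; remaining 141 packets each add one t_tx.
Total = (3+142-1)·t_tx + 3·t_prop = 144·0.000229885 + 3·3.41919 = 10.3 ms.

10.3 ms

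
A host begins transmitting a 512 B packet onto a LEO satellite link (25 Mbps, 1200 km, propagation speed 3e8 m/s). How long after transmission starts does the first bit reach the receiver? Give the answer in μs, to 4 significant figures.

First bit experiences only propagation delay: d/s = 1200000/300000000 = 4000 μs.

4000 μs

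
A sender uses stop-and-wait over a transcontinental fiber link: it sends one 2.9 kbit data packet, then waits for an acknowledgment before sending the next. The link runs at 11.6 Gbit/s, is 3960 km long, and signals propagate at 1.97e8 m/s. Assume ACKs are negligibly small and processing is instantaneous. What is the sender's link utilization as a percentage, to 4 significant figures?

0.0006218 %

t_tx = L/R = 2900/11600000000 = 2.5e-07 s.
t_prop = 3960000/197000000 = 0.0201015 s; RTT = 0.040203 s.
Cycle = t_tx + RTT = 0.0402033 s.
Utilization = t_tx / cycle = 2.5e-07/0.0402033 = 0.0006218 %.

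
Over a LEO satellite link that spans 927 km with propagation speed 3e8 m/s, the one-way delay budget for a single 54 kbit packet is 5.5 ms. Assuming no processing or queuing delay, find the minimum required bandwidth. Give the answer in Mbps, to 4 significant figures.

Propagation delay = 927000 / 300000000 = 3.09 ms.
Transmission budget = 5.5 − 3.09 = 2.41 ms.
R ≥ L / t_tx = 54000 bits / 0.00241 s = 22.41 Mbps.

22.41 Mbps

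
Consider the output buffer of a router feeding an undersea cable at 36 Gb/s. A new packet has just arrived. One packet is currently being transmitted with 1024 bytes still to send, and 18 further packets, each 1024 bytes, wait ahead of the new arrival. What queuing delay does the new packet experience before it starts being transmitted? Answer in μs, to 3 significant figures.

4.32 μs

Each queued packet: L/R = 8192/36000000000 = 0.227556 μs.
18 queued → 4.096 μs.
Plus remaining 8192 bits of current packet: 0.227556 μs.
Queuing delay = 4.32 μs.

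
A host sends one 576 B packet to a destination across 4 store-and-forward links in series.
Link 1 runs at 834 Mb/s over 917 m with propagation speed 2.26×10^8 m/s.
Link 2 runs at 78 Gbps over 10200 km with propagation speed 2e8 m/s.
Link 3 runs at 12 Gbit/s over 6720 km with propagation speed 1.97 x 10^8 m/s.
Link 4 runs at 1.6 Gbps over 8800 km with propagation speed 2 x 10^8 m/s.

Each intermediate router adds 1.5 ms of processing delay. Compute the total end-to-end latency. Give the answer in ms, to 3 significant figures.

134 ms

L = 576 × 8 = 4608 bits.
Transmission delays (L/R per hop): 0.00552518, 5.90769e-05, 0.000384, 0.00288 ms; sum = 0.00884826 ms.
Propagation delays (d/s per hop): 0.00405752, 51, 34.1117, 44 ms; sum = 129.116 ms.
Processing at 3 router(s): 3 × 1.5 ms = 4.5 ms.
End-to-end = 134 ms.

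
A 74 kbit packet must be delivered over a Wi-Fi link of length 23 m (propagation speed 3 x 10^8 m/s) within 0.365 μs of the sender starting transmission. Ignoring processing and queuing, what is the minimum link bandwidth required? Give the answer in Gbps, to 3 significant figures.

257 Gbps

Propagation delay = 23 / 300000000 = 0.0766667 μs.
Transmission budget = 0.365 − 0.0766667 = 0.288333 μs.
R ≥ L / t_tx = 74000 bits / 2.88333e-07 s = 257 Gbps.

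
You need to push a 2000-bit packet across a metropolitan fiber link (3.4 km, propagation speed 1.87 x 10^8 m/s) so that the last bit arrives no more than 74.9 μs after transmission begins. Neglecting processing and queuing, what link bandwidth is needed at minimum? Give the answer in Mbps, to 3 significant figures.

35.3 Mbps

Propagation delay = 3400 / 187000000 = 18.1818 μs.
Transmission budget = 74.9 − 18.1818 = 56.7182 μs.
R ≥ L / t_tx = 2000 bits / 5.67182e-05 s = 35.3 Mbps.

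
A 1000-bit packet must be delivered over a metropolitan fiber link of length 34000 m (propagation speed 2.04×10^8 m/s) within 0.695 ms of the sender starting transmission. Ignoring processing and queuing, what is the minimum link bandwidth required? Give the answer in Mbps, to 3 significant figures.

1.89 Mbps

Propagation delay = 34000 / 204000000 = 0.166667 ms.
Transmission budget = 0.695 − 0.166667 = 0.528333 ms.
R ≥ L / t_tx = 1000 bits / 0.000528333 s = 1.89 Mbps.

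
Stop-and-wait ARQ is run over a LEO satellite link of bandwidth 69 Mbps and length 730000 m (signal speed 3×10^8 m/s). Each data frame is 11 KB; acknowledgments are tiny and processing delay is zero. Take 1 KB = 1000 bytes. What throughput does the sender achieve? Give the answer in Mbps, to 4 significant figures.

14.33 Mbps

t_tx = L/R = 88000/69000000 = 0.00127536 s.
t_prop = 730000/300000000 = 0.00243333 s; RTT = 0.00486667 s.
Cycle = t_tx + RTT = 0.00614203 s.
Throughput = L / cycle = 88000 / 0.00614203 = 14.33 Mbps.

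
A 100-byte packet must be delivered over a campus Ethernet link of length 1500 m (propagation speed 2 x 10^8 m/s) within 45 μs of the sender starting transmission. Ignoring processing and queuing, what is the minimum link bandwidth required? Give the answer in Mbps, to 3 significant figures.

21.3 Mbps

L = 800 bits.
Propagation delay = 1500 / 200000000 = 7.5 μs.
Transmission budget = 45 − 7.5 = 37.5 μs.
R ≥ L / t_tx = 800 bits / 3.75e-05 s = 21.3 Mbps.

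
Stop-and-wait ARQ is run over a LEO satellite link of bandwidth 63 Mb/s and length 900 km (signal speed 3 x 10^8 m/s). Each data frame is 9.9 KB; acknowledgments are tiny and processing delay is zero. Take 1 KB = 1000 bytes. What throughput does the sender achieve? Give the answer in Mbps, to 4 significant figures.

t_tx = L/R = 79200/63000000 = 0.00125714 s.
t_prop = 900000/300000000 = 0.003 s; RTT = 0.006 s.
Cycle = t_tx + RTT = 0.00725714 s.
Throughput = L / cycle = 79200 / 0.00725714 = 10.91 Mbps.

10.91 Mbps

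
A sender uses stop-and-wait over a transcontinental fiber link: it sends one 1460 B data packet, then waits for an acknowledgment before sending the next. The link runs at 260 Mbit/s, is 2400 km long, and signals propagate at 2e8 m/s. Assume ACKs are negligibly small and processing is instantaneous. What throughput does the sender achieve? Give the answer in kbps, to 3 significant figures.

486 kbps

t_tx = L/R = 11680/260000000 = 4.49231e-05 s.
t_prop = 2400000/200000000 = 0.012 s; RTT = 0.024 s.
Cycle = t_tx + RTT = 0.0240449 s.
Throughput = L / cycle = 11680 / 0.0240449 = 486 kbps.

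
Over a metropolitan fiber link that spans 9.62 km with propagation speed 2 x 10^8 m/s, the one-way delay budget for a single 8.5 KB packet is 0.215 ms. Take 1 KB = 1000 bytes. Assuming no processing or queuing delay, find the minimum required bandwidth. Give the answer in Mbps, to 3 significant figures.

L = 68000 bits.
Propagation delay = 9620 / 200000000 = 0.0481 ms.
Transmission budget = 0.215 − 0.0481 = 0.1669 ms.
R ≥ L / t_tx = 68000 bits / 0.0001669 s = 407 Mbps.

407 Mbps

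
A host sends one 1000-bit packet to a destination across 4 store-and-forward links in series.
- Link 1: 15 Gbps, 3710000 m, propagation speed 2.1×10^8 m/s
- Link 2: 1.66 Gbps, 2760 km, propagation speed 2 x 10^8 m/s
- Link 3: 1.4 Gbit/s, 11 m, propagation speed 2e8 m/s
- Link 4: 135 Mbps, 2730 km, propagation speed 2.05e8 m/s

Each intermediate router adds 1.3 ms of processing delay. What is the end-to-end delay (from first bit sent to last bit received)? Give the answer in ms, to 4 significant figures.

48.69 ms

Transmission delays (L/R per hop): 6.66667e-05, 0.00060241, 0.000714286, 0.00740741 ms; sum = 0.00879077 ms.
Propagation delays (d/s per hop): 17.6667, 13.8, 5.5e-05, 13.3171 ms; sum = 44.7838 ms.
Processing at 3 router(s): 3 × 1.3 ms = 3.9 ms.
End-to-end = 48.69 ms.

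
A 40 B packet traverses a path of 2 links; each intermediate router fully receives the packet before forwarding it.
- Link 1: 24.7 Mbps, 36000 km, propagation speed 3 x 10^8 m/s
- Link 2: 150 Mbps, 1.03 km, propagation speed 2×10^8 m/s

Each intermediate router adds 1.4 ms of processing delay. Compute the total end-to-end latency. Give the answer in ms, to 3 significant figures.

121 ms

L = 40 × 8 = 320 bits.
Transmission delays (L/R per hop): 0.0129555, 0.00213333 ms; sum = 0.0150888 ms.
Propagation delays (d/s per hop): 120, 0.00515 ms; sum = 120.005 ms.
Processing at 1 router(s): 1 × 1.4 ms = 1.4 ms.
End-to-end = 121 ms.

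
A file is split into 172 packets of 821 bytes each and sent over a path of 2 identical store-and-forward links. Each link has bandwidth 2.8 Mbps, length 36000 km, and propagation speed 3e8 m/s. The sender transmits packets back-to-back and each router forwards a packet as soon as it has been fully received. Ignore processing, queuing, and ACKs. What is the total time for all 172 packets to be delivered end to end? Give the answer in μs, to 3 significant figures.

646000 μs

Per-hop transmission t_tx = L/R = 6568/2800000 = 2345.71 μs.
Per-hop propagation t_prop = 36000000/300000000 = 120000 μs.
Pipeline fill: first packet needs 2·t_tx to clear all hops; remaining 171 packets each add one t_tx.
Total = (2+172-1)·t_tx + 2·t_prop = 173·2345.71 + 2·120000 = 646000 μs.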